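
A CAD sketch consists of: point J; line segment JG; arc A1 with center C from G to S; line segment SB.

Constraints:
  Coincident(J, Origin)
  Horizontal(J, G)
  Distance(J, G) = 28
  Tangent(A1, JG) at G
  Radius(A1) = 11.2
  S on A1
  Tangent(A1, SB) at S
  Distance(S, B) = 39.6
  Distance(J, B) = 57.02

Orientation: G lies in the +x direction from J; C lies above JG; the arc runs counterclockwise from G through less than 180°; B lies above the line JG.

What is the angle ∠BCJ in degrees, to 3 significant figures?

105°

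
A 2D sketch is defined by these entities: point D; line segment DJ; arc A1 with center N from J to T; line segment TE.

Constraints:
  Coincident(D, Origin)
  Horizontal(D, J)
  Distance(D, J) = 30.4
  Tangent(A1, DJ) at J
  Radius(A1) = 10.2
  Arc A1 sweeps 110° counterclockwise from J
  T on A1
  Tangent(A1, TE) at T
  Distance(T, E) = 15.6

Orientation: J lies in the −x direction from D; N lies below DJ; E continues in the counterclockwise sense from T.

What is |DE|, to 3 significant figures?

44.8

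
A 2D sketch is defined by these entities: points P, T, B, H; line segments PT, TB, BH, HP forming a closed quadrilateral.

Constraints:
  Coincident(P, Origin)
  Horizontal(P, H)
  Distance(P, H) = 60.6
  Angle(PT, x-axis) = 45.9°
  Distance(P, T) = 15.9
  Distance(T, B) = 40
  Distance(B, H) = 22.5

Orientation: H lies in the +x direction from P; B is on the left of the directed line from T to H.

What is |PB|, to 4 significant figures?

53.96

Checks: |TB| = 40.00 ✓; |BH| = 22.50 ✓.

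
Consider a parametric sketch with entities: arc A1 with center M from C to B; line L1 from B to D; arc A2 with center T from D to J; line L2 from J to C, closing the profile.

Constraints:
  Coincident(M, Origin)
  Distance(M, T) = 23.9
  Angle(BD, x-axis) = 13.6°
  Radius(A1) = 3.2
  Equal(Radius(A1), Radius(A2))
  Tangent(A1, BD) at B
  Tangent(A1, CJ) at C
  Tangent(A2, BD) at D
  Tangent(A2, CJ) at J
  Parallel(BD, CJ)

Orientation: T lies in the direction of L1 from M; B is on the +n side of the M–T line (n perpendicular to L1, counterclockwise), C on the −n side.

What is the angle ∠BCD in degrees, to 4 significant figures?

75.01°

The slot axis is L1's direction at 13.6°, so u = (cos 13.6°, sin 13.6°) = (0.9720, 0.2351) and n = (−sin 13.6°, cos 13.6°) = (-0.2351, 0.9720). M is at the origin and T lies 23.9 along u from M, so T = 23.9·u = (23.23, 5.620). Tangency of A1 to both parallel lines with radius 3.2 puts B and C at M ± 3.2·n: B = (-0.7525, 3.110), C = (0.7525, -3.110). Equal radii place D and J the same way about T: D = T + 3.2·n = (22.48, 8.730), J = T − 3.2·n = (23.98, 2.510). Then cos ∠BCD = CB·CD / (|CB||CD|), giving 75.01°.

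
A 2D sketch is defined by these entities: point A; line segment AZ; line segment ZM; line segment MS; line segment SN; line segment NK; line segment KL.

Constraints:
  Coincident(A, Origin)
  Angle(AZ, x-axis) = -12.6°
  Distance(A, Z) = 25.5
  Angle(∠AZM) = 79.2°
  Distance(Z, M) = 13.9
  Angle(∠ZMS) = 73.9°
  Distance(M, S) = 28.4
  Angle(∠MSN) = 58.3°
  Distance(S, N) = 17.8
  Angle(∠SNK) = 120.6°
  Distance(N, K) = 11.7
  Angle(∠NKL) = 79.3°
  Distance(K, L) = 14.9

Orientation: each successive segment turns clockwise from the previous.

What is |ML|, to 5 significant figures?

10.401

A is at the origin; AZ runs at -12.6° with length 25.5, so Z = (24.886, -5.5627). ∠AZM = 79.2° gives ZM at -113.40° from the x-axis; with |ZM| = 13.9, M = (19.366, -18.319). ∠ZMS = 73.9° gives MS at 140.50° from the x-axis; with |MS| = 28.4, S = (-2.5486, -0.25482). ∠MSN = 58.3° gives SN at 18.800° from the x-axis; with |SN| = 17.8, N = (14.302, 5.4815). ∠SNK = 120.6° gives NK at -40.600° from the x-axis; with |NK| = 11.7, K = (23.185, -2.1325). ∠NKL = 79.3° gives KL at -141.30° from the x-axis; with |KL| = 14.9, L = (11.557, -11.449). Then |ML| = |L − M| = 10.401.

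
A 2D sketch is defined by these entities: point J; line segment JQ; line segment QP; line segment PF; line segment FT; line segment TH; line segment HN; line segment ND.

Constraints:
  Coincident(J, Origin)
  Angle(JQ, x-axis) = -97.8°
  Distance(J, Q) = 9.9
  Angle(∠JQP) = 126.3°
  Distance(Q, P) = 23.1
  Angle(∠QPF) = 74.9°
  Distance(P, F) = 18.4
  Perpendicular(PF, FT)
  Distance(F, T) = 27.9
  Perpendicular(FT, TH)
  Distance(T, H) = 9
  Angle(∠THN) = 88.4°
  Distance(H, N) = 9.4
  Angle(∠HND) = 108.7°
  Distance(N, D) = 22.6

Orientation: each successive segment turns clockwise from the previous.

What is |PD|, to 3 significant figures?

33.4

∠THN = 88.4° gives HN at -168° from the x-axis; with |HN| = 9.4, N = (-5.88, -7.14). ∠HND = 108.7° gives ND at 120° from the x-axis; with |ND| = 22.6, D = (-17.4, 12.3). Then |PD| = |D − P| = 33.4.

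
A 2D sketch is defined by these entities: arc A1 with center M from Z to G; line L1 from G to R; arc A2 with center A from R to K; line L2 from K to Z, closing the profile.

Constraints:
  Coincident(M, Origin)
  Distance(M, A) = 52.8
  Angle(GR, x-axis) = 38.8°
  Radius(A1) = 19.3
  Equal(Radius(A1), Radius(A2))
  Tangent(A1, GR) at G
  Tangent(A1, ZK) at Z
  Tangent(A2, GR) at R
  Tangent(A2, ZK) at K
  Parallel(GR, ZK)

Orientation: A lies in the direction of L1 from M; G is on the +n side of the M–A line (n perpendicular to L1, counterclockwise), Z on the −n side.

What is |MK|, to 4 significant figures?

56.22

The slot axis is L1's direction at 38.8°, so u = (cos 38.8°, sin 38.8°) = (0.7793, 0.6266) and n = (−sin 38.8°, cos 38.8°) = (-0.6266, 0.7793). M is at the origin and A lies 52.8 along u from M, so A = 52.8·u = (41.15, 33.08). Tangency of A1 to both parallel lines with radius 19.3 puts G and Z at M ± 19.3·n: G = (-12.09, 15.04), Z = (12.09, -15.04). Equal radii place R and K the same way about A: R = A + 19.3·n = (29.06, 48.13), K = A − 19.3·n = (53.24, 18.04). Then |MK| = |K − M| = 56.22.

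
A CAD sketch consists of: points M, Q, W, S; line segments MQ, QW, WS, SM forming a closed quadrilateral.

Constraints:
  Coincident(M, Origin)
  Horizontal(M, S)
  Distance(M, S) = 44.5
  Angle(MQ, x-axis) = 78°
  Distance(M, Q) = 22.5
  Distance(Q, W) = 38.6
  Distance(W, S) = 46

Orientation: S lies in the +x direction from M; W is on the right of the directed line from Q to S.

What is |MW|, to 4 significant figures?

16.54

M is at the origin; MS is horizontal with |MS| = 44.5 and S in +x, so S = (44.5, 0). MQ runs at 78.0° with |MQ| = 22.5, so Q = (4.678, 22.01). W is determined by |QW| = 38.6 and |WS| = 46.0 together: it lies at the intersection of circle(Q, 38.6) and circle(S, 46.0). With |QS| = 45.50, the foot of the radical line on QS is 15.87 from Q and the perpendicular offset is √(38.6² − 15.87²) = 35.19. Taking the right-of-QS solution: W = (1.547, -16.46).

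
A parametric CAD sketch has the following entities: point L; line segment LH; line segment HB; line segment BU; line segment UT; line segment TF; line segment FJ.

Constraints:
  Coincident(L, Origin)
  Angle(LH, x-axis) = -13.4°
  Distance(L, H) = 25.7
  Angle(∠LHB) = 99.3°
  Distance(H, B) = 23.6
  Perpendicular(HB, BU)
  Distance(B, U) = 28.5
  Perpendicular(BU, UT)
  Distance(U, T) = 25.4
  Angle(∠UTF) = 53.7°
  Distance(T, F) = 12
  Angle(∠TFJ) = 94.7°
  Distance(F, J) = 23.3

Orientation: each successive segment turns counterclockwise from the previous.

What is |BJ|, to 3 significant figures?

31.1

L is at the origin; LH runs at -13.4° with length 25.7, so H = (25.0, -5.96). ∠LHB = 99.3° gives HB at 67.3° from the x-axis; with |HB| = 23.6, B = (34.1, 15.8). HB ⟂ BU, so BU runs at 157°; with |BU| = 28.5, U = (7.82, 26.8). The perpendicularity gives UT at right angles to BU, so UT runs at -113°; with |UT| = 25.4, T = (-1.99, 3.38). ∠UTF = 53.7° gives TF at 13.6° from the x-axis; with |TF| = 12.0, F = (9.68, 6.20). ∠TFJ = 94.7° gives FJ at 98.9° from the x-axis; with |FJ| = 23.3, J = (6.07, 29.2). Then |BJ| = |J − B| = 31.1.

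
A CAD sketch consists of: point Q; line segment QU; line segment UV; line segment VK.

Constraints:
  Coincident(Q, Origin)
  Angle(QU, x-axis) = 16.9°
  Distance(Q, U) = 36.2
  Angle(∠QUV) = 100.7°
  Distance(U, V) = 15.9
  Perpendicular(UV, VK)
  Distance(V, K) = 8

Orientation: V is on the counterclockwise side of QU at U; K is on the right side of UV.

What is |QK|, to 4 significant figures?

49.09

Q is at the origin; QU runs at 16.9° with length 36.2, so U = 36.2·(cos 16.9°, sin 16.9°) = (34.64, 10.52). ∠QUV = 100.7°, so UV runs at 16.9° + (180° − 100.7°) = 96.20° from the x-axis; with |UV| = 15.9, V = U + 15.9·(cos 96.20°, sin 96.20°) = (32.92, 26.33). The perpendicularity gives VK at right angles to UV; with |VK| = 8.0 on the right of UV, K = V + 8.0·(0.9942, 0.1080) = (40.87, 27.19). Then |QK| = |K − Q| = 49.09.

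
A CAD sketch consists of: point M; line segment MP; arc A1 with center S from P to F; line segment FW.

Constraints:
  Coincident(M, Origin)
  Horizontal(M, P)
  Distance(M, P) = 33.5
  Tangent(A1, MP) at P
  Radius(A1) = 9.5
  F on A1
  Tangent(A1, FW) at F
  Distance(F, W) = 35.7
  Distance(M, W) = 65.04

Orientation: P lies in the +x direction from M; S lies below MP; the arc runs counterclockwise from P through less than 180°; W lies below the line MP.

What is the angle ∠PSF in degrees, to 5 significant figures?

129.05°

M is at the origin; MP is horizontal with |MP| = 33.5 and P on the +x side, so P = (33.500, 0.0000). The tangent condition forces SP to be normal to MP, so S = P + (0, -9.5) = (33.500, -9.5000). Since SF ⟂ FW (tangency), |SW| = √(9.5² + 35.7²) = 36.942 regardless of where F sits on A1. So W lies on both circle(M, 65.04) and circle(S, 36.942); the below-MP intersection is W = (48.611, -43.210). F is the foot of the tangent from W: F = (26.122, -15.485).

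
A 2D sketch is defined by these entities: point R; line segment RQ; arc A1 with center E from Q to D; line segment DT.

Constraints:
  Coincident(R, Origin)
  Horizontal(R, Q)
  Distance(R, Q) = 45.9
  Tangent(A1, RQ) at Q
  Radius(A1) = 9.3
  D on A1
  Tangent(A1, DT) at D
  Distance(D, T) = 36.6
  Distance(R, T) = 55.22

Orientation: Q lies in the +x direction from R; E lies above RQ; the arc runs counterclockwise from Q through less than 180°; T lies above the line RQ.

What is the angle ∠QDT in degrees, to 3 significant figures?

118°

Checks: |RQ| = 45.90 ✓; ∠(EQ, QR) = 90.00° ✓; |ED| = 9.300 ✓; ∠(ED, DT) = 90.00° ✓; |DT| = 36.60 ✓; |RT| = 55.22 ✓.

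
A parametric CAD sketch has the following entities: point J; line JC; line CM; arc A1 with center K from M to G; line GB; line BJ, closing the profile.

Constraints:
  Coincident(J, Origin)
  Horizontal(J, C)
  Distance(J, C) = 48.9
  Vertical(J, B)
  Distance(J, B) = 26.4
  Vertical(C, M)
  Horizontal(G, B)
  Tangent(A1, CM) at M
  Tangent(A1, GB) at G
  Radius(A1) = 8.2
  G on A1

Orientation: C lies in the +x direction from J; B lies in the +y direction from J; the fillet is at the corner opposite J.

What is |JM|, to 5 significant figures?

52.177

The virtual corner opposite J is at (48.900, 26.400). A1 meets CM tangentially, so KM is at right angles to CM and the tangent condition forces KG to be normal to GB, with radius 8.2, so the center K sits 8.2 in from both sides at K = (40.700, 18.200). That places the tangent points at M = (48.900, 18.200) on CM and G = (40.700, 26.400) on GB. Then |JM| = |M − J| = 52.177.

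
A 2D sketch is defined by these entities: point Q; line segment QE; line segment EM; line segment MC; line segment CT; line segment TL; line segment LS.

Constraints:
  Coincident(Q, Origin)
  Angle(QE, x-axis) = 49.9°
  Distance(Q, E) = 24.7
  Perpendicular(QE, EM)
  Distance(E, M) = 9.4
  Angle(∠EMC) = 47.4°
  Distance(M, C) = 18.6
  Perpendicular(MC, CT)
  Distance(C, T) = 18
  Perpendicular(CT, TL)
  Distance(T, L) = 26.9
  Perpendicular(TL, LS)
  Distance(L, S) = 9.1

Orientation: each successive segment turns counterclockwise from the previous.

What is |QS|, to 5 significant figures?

37.794

CT is perpendicular to TL, so TL runs at 92.500°; with |TL| = 26.9, L = (26.340, 34.026). TL ⟂ LS, so LS runs at -177.50°; with |LS| = 9.1, S = (17.249, 33.629). Then |QS| = |S − Q| = 37.794.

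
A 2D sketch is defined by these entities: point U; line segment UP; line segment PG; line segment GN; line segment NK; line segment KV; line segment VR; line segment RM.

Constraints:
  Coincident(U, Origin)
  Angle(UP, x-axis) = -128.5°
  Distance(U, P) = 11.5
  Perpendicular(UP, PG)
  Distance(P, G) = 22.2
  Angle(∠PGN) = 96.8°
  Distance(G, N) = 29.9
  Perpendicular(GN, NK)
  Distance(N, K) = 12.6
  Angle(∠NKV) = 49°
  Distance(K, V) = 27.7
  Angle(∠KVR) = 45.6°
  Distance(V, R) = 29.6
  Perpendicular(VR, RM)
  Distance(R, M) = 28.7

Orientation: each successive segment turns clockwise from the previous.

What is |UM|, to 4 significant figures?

32.13

∠KVR = 45.6° gives VR at 62.90° from the x-axis; with |VR| = 29.6, R = (-11.06, 41.75). The perpendicularity gives RM at right angles to VR, so RM runs at -27.10°; with |RM| = 28.7, M = (14.49, 28.68). Then |UM| = |M − U| = 32.13.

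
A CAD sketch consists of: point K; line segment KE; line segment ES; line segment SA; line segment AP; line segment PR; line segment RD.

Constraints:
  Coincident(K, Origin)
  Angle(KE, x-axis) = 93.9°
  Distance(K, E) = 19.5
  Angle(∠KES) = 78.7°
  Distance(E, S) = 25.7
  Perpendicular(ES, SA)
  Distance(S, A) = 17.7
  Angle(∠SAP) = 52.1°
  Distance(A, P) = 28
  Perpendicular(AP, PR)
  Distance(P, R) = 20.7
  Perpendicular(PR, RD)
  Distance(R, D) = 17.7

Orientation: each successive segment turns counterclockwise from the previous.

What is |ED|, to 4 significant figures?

30.69

K is at the origin; KE runs at 93.9° with length 19.5, so E = (-1.326, 19.45). ∠KES = 78.7° gives ES at -164.8° from the x-axis; with |ES| = 25.7, S = (-26.13, 12.72). ES ⟂ SA, so SA runs at -74.80°; with |SA| = 17.7, A = (-21.49, -4.364). ∠SAP = 52.1° gives AP at 53.10° from the x-axis; with |AP| = 28.0, P = (-4.675, 18.03). The perpendicularity gives PR at right angles to AP, so PR runs at 143.1°; with |PR| = 20.7, R = (-21.23, 30.46). PR ⟂ RD, so RD runs at -126.9°; with |RD| = 17.7, D = (-31.86, 16.30). Then |ED| = |D − E| = 30.69.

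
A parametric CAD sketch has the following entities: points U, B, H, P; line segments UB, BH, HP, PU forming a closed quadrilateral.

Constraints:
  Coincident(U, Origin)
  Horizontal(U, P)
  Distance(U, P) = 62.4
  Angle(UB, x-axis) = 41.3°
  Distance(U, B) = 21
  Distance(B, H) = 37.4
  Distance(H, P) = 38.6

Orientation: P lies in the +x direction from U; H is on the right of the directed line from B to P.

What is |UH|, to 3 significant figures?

36.4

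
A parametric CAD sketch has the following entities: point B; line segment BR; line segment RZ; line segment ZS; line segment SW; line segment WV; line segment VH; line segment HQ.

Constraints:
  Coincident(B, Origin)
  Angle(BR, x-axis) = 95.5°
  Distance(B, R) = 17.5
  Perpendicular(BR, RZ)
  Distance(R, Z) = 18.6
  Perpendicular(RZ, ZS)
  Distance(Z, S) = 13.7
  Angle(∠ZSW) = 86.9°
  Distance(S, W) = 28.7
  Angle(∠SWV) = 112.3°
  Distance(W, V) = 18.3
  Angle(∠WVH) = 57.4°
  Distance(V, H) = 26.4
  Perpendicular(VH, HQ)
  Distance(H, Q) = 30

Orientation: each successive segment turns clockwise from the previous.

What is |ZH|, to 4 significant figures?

9.049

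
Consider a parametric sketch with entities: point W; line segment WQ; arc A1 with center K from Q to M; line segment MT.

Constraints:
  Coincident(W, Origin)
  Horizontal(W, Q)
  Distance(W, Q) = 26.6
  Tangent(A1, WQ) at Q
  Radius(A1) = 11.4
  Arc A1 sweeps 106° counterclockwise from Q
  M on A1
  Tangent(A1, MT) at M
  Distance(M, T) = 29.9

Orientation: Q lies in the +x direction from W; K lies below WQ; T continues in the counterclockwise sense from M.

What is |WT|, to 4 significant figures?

49.44

W is at the origin; W and Q share the same y with |WQ| = 26.6 and Q on the +x side, so Q = (26.60, 0.000). Tangency of A1 to WQ means the radius KQ is perpendicular to WQ, so K = Q + (0, -11.4) = (26.60, -11.40). On A1, Q sits at bearing 90° from K; a 106° counterclockwise sweep puts M at bearing 196°, so M = K + 11.4·(cos 196°, sin 196°) = (15.64, -14.54). A1 meets MT tangentially, so KM is at right angles to MT, so MT runs along (−sin 196°, cos 196°); with |MT| = 29.9, T = (23.88, -43.28). Then |WT| = |T − W| = 49.44.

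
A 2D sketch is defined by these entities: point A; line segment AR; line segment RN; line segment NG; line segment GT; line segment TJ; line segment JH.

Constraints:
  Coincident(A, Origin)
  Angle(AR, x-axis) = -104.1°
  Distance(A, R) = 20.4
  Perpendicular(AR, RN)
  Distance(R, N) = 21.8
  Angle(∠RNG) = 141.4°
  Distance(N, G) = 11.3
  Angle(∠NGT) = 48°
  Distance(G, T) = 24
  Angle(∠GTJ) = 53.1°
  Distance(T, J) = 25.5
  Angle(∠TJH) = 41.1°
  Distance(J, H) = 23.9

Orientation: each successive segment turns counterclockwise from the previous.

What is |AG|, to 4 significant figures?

33.41

AR is perpendicular to RN, so RN runs at -14.10°; with |RN| = 21.8, N = (16.17, -25.10). ∠RNG = 141.4° gives NG at 24.50° from the x-axis; with |NG| = 11.3, G = (26.46, -20.41). Then |AG| = |G − A| = 33.41.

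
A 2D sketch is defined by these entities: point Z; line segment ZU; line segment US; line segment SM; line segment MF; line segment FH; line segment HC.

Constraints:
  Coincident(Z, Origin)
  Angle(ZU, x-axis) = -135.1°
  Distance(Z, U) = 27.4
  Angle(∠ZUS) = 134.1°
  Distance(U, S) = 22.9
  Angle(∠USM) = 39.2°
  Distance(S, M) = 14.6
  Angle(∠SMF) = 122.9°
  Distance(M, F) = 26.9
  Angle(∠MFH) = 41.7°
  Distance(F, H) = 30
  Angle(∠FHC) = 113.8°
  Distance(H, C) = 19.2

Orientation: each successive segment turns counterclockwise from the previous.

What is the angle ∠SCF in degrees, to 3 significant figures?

19.7°

Z is at the origin; ZU runs at -135.1° with length 27.4, so U = (-19.4, -19.3). ∠ZUS = 134.1° gives US at -89.2° from the x-axis; with |US| = 22.9, S = (-19.1, -42.2). ∠USM = 39.2° gives SM at 51.6° from the x-axis; with |SM| = 14.6, M = (-10.0, -30.8). ∠SMF = 122.9° gives MF at 109° from the x-axis; with |MF| = 26.9, F = (-18.6, -5.32). ∠MFH = 41.7° gives FH at -113° from the x-axis; with |FH| = 30.0, H = (-30.4, -32.9). ∠FHC = 113.8° gives HC at -46.8° from the x-axis; with |HC| = 19.2, C = (-17.2, -46.9). Then cos ∠SCF = CS·CF / (|CS||CF|), giving 19.7°.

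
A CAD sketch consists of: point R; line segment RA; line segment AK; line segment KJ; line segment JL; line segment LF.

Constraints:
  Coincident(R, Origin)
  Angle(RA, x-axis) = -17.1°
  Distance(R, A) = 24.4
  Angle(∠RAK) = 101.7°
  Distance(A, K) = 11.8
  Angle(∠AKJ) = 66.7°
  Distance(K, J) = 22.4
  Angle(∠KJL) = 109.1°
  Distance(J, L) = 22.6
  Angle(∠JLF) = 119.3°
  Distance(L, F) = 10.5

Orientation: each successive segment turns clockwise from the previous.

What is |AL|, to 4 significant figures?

27.24

∠AKJ = 66.7° gives KJ at 151.3° from the x-axis; with |KJ| = 22.4, J = (2.563, -8.165). ∠KJL = 109.1° gives JL at 80.40° from the x-axis; with |JL| = 22.6, L = (6.332, 14.12). Then |AL| = |L − A| = 27.24.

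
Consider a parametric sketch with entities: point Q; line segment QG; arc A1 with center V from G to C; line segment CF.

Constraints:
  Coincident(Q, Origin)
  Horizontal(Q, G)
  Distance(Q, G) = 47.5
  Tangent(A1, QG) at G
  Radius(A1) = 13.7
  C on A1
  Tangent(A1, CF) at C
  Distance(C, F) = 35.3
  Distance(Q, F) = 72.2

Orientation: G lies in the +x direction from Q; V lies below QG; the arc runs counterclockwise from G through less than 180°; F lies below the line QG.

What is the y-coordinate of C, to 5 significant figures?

-19.709

Q is at the origin; QG is horizontal with |QG| = 47.5 and G on the +x side, so G = (47.500, 0.0000). Tangency of A1 to QG means the radius VG is perpendicular to QG, so V = G + (0, -13.7) = (47.500, -13.700). Since VC ⟂ CF (tangency), |VF| = √(13.7² + 35.3²) = 37.865 regardless of where C sits on A1. So F lies on both circle(Q, 72.2) and circle(V, 37.865); the below-QG intersection is F = (50.671, -51.432). C is the foot of the tangent from F: C = (35.188, -19.709).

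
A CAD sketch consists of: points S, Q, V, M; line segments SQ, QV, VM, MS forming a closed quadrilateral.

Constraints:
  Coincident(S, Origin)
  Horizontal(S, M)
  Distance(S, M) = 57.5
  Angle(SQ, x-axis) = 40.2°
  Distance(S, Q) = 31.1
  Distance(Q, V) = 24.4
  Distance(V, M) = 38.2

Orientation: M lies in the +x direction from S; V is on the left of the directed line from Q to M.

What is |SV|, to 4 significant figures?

55.49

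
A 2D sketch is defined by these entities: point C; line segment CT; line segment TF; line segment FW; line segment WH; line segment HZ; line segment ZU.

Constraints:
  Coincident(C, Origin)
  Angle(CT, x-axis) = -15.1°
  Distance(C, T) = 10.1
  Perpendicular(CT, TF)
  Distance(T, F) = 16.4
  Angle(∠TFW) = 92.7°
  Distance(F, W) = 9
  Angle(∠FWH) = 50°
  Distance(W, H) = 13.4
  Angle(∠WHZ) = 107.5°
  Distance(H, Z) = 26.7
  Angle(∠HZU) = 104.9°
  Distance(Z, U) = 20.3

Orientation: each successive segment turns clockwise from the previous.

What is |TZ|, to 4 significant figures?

28.63

C is at the origin; CT runs at -15.1° with length 10.1, so T = (9.751, -2.631). CT ⟂ TF, so TF runs at -105.1°; with |TF| = 16.4, F = (5.479, -18.46). ∠TFW = 92.7° gives FW at 167.6° from the x-axis; with |FW| = 9.0, W = (-3.311, -16.53). ∠FWH = 50.0° gives WH at 37.60° from the x-axis; with |WH| = 13.4, H = (7.306, -8.356). ∠WHZ = 107.5° gives HZ at -34.90° from the x-axis; with |HZ| = 26.7, Z = (29.20, -23.63). Then |TZ| = |Z − T| = 28.63.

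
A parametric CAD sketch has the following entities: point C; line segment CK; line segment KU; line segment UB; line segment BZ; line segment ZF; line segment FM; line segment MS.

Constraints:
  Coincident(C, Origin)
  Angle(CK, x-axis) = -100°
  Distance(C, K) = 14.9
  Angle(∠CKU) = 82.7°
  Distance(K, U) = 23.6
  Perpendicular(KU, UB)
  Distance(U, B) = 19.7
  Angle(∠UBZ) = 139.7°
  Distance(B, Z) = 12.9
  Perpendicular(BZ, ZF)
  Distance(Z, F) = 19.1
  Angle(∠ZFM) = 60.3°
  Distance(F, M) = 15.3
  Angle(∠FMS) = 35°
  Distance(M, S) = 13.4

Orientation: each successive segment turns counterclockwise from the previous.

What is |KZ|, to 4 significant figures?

33.25

C is at the origin; CK runs at -100.0° with length 14.9, so K = (-2.587, -14.67). ∠CKU = 82.7° gives KU at -2.700° from the x-axis; with |KU| = 23.6, U = (20.99, -15.79). KU ⟂ UB, so UB runs at 87.30°; with |UB| = 19.7, B = (21.91, 3.893). ∠UBZ = 139.7° gives BZ at 127.6° from the x-axis; with |BZ| = 12.9, Z = (14.04, 14.11). Then |KZ| = |Z − K| = 33.25.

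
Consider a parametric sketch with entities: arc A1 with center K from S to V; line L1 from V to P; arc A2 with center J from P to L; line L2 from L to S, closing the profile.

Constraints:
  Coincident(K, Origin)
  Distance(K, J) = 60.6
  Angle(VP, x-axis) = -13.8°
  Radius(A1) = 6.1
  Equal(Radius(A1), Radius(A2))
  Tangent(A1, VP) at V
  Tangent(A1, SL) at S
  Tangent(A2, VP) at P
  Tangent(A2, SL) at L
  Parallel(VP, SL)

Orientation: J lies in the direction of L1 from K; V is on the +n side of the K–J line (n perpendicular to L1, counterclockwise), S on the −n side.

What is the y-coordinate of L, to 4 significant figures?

-20.38

The slot axis is L1's direction at -13.8°, so u = (cos -13.8°, sin -13.8°) = (0.9711, -0.2385) and n = (−sin -13.8°, cos -13.8°) = (0.2385, 0.9711). K is at the origin and J lies 60.6 along u from K, so J = 60.6·u = (58.85, -14.46). Tangency of A1 to both parallel lines with radius 6.1 puts V and S at K ± 6.1·n: V = (1.455, 5.924), S = (-1.455, -5.924). Equal radii place P and L the same way about J: P = J + 6.1·n = (60.31, -8.531), L = J − 6.1·n = (57.40, -20.38). So L.y = -20.38.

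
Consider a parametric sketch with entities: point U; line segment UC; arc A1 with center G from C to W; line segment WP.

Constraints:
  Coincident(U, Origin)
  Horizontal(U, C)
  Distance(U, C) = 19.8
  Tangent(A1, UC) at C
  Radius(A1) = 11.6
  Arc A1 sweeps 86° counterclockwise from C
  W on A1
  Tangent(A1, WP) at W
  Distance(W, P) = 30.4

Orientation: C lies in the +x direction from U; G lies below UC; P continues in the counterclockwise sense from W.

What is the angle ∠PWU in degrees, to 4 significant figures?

138.7°

U is at the origin; UC is horizontal with |UC| = 19.8 and C on the +x side, so C = (19.80, 0.000). A1 meets UC tangentially, so GC is at right angles to UC, so G = C + (0, -11.6) = (19.80, -11.60). On A1, C sits at bearing 90° from G; an 86° counterclockwise sweep puts W at bearing 176°, so W = G + 11.6·(cos 176°, sin 176°) = (8.228, -10.79). Since A1 is tangent to WP there, GW ⟂ WP, so WP runs along (−sin 176°, cos 176°); with |WP| = 30.4, P = (6.108, -41.12). Then cos ∠PWU = WP·WU / (|WP||WU|), giving 138.7°.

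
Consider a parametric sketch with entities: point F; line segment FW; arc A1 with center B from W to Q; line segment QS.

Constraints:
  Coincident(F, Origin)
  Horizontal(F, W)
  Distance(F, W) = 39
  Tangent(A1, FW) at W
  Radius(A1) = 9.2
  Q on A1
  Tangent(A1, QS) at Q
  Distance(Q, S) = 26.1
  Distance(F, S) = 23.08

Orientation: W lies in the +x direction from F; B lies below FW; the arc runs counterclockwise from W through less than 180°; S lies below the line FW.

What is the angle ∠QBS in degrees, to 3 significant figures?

70.6°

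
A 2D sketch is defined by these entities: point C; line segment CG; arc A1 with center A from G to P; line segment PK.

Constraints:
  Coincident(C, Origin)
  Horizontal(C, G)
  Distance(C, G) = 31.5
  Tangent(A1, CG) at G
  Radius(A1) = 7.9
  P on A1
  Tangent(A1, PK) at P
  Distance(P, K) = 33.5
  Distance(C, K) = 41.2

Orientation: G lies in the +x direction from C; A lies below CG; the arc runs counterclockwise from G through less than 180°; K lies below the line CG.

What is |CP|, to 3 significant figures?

24.6

Checks: |AP| = 7.900 ✓; ∠(AP, PK) = 90.00° ✓; |PK| = 33.50 ✓; |CK| = 41.20 ✓.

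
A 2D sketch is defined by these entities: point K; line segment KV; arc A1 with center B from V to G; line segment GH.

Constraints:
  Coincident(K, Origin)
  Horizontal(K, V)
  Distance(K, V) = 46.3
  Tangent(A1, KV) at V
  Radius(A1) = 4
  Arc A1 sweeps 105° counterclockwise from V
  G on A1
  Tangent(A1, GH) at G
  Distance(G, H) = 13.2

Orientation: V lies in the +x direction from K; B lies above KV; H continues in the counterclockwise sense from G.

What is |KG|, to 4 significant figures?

50.42

A1 meets KV tangentially, so BV is at right angles to KV, so B = V + (0, 4) = (46.30, 4.000). On A1, V sits at bearing -90° from B; a 105° counterclockwise sweep puts G at bearing 15°, so G = B + 4.0·(cos 15°, sin 15°) = (50.16, 5.035). Then |KG| = |G − K| = 50.42.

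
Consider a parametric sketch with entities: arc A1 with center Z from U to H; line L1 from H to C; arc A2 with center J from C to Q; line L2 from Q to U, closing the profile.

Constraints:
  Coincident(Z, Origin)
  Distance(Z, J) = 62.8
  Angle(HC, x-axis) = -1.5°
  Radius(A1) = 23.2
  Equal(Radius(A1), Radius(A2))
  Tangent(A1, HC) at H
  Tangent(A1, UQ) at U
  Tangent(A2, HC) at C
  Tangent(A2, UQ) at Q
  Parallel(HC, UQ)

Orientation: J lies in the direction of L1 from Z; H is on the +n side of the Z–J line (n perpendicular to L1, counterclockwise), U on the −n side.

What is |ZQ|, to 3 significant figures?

66.9

The slot axis is L1's direction at -1.5°, so u = (cos -1.5°, sin -1.5°) = (1.00, -0.0262) and n = (−sin -1.5°, cos -1.5°) = (0.0262, 1.00). Z is at the origin and J lies 62.8 along u from Z, so J = 62.8·u = (62.8, -1.64). Tangency of A1 to both parallel lines with radius 23.2 puts H and U at Z ± 23.2·n: H = (0.607, 23.2), U = (-0.607, -23.2). Equal radii place C and Q the same way about J: C = J + 23.2·n = (63.4, 21.5), Q = J − 23.2·n = (62.2, -24.8). Then |ZQ| = |Q − Z| = 66.9.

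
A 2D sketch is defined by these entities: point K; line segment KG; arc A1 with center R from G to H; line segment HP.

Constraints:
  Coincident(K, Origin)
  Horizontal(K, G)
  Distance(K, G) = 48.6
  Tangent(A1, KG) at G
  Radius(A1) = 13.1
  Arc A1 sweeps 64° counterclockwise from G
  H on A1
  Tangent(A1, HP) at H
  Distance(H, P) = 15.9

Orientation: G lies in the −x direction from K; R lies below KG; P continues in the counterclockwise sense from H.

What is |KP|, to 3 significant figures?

70.7

K is at the origin; K and G share the same y with |KG| = 48.6 and G on the −x side, so G = (-48.6, 0.00). The tangent condition forces RG to be normal to KG, so R = G + (0, -13.1) = (-48.6, -13.1). On A1, G sits at bearing 90° from R; a 64° counterclockwise sweep puts H at bearing 154°, so H = R + 13.1·(cos 154°, sin 154°) = (-60.4, -7.36). Tangency of A1 to HP means the radius RH is perpendicular to HP, so HP runs along (−sin 154°, cos 154°); with |HP| = 15.9, P = (-67.3, -21.6). Then |KP| = |P − K| = 70.7.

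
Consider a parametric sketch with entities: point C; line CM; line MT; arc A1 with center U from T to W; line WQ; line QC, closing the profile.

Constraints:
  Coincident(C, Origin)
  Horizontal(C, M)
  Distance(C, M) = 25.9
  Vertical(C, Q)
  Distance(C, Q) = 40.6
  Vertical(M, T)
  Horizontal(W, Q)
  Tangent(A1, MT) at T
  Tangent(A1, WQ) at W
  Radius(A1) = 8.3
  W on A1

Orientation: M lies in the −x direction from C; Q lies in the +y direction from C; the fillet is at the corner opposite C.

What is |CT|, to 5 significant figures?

41.402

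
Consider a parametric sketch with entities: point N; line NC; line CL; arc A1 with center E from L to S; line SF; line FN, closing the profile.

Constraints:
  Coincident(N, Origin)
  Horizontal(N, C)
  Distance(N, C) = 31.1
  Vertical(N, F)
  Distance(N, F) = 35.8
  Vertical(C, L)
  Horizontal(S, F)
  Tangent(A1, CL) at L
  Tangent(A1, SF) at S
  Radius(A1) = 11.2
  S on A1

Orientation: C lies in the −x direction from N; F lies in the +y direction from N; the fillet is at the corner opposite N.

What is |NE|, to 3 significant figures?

31.6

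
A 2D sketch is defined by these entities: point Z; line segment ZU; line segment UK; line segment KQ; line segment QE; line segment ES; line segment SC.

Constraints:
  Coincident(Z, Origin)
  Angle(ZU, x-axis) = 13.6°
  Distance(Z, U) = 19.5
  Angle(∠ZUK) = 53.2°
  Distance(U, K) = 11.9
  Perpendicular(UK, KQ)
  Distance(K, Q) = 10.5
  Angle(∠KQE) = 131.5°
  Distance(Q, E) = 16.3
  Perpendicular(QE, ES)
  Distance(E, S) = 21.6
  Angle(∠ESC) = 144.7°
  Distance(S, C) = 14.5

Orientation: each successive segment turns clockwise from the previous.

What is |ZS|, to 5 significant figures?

28.317

∠KQE = 131.5° gives QE at 108.30° from the x-axis; with |QE| = 16.3, E = (-0.50367, 13.260). The perpendicularity gives ES at right angles to QE, so ES runs at 18.300°; with |ES| = 21.6, S = (20.004, 20.042). Then |ZS| = |S − Z| = 28.317.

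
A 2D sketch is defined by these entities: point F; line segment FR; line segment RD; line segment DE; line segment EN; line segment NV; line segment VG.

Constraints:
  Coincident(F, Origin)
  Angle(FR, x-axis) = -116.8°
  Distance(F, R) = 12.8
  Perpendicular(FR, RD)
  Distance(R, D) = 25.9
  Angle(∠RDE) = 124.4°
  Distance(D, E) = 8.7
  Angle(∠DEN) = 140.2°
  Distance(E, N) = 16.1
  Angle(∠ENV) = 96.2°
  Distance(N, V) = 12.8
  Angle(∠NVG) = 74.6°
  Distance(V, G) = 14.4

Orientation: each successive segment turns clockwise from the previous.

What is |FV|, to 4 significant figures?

19.60

F is at the origin; FR runs at -116.8° with length 12.8, so R = (-5.771, -11.43). FR is perpendicular to RD, so RD runs at 153.2°; with |RD| = 25.9, D = (-28.89, 0.2526). ∠RDE = 124.4° gives DE at 97.60° from the x-axis; with |DE| = 8.7, E = (-30.04, 8.876). ∠DEN = 140.2° gives EN at 57.80° from the x-axis; with |EN| = 16.1, N = (-21.46, 22.50). ∠ENV = 96.2° gives NV at -26.00° from the x-axis; with |NV| = 12.8, V = (-9.956, 16.89). Then |FV| = |V − F| = 19.60.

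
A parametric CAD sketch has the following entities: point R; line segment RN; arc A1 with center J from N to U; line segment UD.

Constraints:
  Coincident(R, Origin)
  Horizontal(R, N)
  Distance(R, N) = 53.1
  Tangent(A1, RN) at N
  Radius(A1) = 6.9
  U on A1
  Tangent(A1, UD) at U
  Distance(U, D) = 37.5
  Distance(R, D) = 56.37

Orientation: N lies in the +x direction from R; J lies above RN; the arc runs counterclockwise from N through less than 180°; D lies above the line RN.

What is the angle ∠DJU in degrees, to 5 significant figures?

79.574°

Checks: |RN| = 53.10 ✓; |JU| = 6.900 ✓; ∠(JU, UD) = 90.00° ✓; |UD| = 37.50 ✓; |RD| = 56.37 ✓.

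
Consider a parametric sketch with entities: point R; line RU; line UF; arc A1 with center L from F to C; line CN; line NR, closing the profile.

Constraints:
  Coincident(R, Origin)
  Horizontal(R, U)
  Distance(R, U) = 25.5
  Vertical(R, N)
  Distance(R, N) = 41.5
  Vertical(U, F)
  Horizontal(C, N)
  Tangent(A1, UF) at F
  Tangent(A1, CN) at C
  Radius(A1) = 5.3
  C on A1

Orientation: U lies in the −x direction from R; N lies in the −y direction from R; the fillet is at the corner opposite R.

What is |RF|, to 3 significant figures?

44.3

R is at the origin; R and U share the same y with |RU| = 25.5 and U on the −x side, so U = (-25.5, 0.00). RN is vertical with |RN| = 41.5 and N on the −y side, so N = (0.00, -41.5). The virtual corner opposite R is at (-25.5, -41.5). Tangency of A1 to UF means the radius LF is perpendicular to UF and since A1 is tangent to CN there, LC ⟂ CN, with radius 5.3, so the center L sits 5.3 in from both sides at L = (-20.2, -36.2). That places the tangent points at F = (-25.5, -36.2) on UF and C = (-20.2, -41.5) on CN. Then |RF| = |F − R| = 44.3.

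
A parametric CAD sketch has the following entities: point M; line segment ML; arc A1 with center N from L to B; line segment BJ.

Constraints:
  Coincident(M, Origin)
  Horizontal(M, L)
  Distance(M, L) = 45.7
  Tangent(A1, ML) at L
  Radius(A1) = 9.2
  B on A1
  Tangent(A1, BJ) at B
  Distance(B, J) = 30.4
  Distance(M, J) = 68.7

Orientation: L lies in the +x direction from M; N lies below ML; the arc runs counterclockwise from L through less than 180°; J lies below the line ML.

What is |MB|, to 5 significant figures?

41.051

M is at the origin; M and L share the same y with |ML| = 45.7 and L on the +x side, so L = (45.700, 0.0000). Tangency of A1 to ML means the radius NL is perpendicular to ML, so N = L + (0, -9.2) = (45.700, -9.2000). Since NB ⟂ BJ (tangency), |NJ| = √(9.2² + 30.4²) = 31.762 regardless of where B sits on A1. So J lies on both circle(M, 68.7) and circle(N, 31.762); the below-ML intersection is J = (56.512, -39.065). B is the foot of the tangent from J: B = (38.328, -14.703).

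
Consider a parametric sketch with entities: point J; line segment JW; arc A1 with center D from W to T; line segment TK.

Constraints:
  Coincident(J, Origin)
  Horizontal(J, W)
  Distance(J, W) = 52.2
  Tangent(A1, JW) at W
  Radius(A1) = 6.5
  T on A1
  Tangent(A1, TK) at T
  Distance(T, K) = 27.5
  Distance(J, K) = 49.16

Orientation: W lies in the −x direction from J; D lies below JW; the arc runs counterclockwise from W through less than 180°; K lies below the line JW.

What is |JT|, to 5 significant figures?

57.986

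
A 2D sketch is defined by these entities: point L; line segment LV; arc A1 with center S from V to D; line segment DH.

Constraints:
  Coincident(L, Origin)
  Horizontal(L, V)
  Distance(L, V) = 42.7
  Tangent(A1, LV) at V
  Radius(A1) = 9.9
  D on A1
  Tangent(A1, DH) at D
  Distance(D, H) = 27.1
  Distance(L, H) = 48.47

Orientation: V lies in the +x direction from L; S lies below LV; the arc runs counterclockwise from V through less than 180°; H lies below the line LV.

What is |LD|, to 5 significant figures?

34.161

L is at the origin; L and V share the same y with |LV| = 42.7 and V on the +x side, so V = (42.700, 0.0000). A1 meets LV tangentially, so SV is at right angles to LV, so S = V + (0, -9.9) = (42.700, -9.9000). Since SD ⟂ DH (tangency), |SH| = √(9.9² + 27.1²) = 28.852 regardless of where D sits on A1. So H lies on both circle(L, 48.47) and circle(S, 28.852); the below-LV intersection is H = (31.774, -36.603). D is the foot of the tangent from H: D = (32.807, -9.5225).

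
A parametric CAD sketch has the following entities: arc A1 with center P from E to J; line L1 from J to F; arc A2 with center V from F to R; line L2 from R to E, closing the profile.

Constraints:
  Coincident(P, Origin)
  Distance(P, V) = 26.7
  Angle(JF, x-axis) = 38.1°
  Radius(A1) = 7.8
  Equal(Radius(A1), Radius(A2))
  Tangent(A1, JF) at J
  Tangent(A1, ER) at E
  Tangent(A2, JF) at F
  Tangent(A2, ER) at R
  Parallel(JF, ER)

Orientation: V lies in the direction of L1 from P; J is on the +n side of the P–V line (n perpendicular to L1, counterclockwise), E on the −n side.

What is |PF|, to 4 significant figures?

27.82

The slot axis is L1's direction at 38.1°, so u = (cos 38.1°, sin 38.1°) = (0.7869, 0.6170) and n = (−sin 38.1°, cos 38.1°) = (-0.6170, 0.7869). P is at the origin and V lies 26.7 along u from P, so V = 26.7·u = (21.01, 16.47). Tangency of A1 to both parallel lines with radius 7.8 puts J and E at P ± 7.8·n: J = (-4.813, 6.138), E = (4.813, -6.138). Equal radii place F and R the same way about V: F = V + 7.8·n = (16.20, 22.61), R = V − 7.8·n = (25.82, 10.34). Then |PF| = |F − P| = 27.82.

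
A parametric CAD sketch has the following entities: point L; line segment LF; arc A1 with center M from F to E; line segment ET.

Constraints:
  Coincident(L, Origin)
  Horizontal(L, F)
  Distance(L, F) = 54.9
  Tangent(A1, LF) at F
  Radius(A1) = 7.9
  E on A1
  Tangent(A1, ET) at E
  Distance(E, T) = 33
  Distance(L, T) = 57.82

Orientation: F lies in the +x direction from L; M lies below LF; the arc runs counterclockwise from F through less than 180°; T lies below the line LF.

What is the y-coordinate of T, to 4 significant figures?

-39.41

Checks: ∠(MF, FL) = 90.00° ✓; |ME| = 7.900 ✓; ∠(ME, ET) = 90.00° ✓; |ET| = 33.00 ✓; |LT| = 57.82 ✓.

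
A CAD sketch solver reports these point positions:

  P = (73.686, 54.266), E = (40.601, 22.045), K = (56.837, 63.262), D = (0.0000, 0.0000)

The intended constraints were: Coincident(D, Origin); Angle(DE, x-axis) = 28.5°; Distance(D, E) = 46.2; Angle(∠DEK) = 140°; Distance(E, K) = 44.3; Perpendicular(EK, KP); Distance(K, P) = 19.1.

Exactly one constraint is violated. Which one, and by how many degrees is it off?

Perpendicular(EK, KP) — off by 6.60°.

D = (0.00, 0.00) ✓; DE at 28.50° ✓; |DE| = 46.20 ✓; ∠DEK = 140.0° ✓; |EK| = 44.30 ✓; ∠(EK, KP) = 96.60° ✗; |KP| = 19.10 ✓.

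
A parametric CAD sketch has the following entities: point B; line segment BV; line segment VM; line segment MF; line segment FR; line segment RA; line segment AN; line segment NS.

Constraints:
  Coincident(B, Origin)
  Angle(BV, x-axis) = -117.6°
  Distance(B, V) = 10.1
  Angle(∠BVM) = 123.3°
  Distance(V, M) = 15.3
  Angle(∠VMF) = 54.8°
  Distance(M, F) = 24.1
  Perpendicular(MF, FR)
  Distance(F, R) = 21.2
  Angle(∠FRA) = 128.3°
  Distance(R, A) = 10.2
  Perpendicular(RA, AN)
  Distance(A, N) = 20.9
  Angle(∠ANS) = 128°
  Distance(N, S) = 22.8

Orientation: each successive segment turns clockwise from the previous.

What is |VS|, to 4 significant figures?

23.54

RA is perpendicular to AN, so AN runs at -171.2°; with |AN| = 20.9, N = (-8.678, -13.21). ∠ANS = 128.0° gives NS at 136.8° from the x-axis; with |NS| = 22.8, S = (-25.30, 2.396). Then |VS| = |S − V| = 23.54.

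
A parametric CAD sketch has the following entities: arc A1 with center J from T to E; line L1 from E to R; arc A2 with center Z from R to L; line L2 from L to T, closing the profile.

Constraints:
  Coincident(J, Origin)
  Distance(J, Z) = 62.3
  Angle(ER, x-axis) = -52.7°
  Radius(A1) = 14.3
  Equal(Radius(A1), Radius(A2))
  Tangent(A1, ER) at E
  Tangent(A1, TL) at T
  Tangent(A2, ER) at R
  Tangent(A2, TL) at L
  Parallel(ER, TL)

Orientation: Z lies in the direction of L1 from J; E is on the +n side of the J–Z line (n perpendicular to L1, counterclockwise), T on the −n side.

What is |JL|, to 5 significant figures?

63.920

The slot axis is L1's direction at -52.7°, so u = (cos -52.7°, sin -52.7°) = (0.60599, -0.79547) and n = (−sin -52.7°, cos -52.7°) = (0.79547, 0.60599). J is at the origin and Z lies 62.3 along u from J, so Z = 62.3·u = (37.753, -49.558). Tangency of A1 to both parallel lines with radius 14.3 puts E and T at J ± 14.3·n: E = (11.375, 8.6656), T = (-11.375, -8.6656). Equal radii place R and L the same way about Z: R = Z + 14.3·n = (49.128, -40.892), L = Z − 14.3·n = (26.378, -58.224). Then |JL| = |L − J| = 63.920.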